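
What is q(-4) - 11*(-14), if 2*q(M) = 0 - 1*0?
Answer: 154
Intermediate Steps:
q(M) = 0 (q(M) = (0 - 1*0)/2 = (0 + 0)/2 = (1/2)*0 = 0)
q(-4) - 11*(-14) = 0 - 11*(-14) = 0 + 154 = 154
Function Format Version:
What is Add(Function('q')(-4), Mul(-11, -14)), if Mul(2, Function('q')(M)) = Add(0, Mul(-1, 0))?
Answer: 154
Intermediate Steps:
Function('q')(M) = 0 (Function('q')(M) = Mul(Rational(1, 2), Add(0, Mul(-1, 0))) = Mul(Rational(1, 2), Add(0, 0)) = Mul(Rational(1, 2), 0) = 0)
Add(Function('q')(-4), Mul(-11, -14)) = Add(0, Mul(-11, -14)) = Add(0, 154) = 154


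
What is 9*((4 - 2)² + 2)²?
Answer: 324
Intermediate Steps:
9*((4 - 2)² + 2)² = 9*(2² + 2)² = 9*(4 + 2)² = 9*6² = 9*36 = 324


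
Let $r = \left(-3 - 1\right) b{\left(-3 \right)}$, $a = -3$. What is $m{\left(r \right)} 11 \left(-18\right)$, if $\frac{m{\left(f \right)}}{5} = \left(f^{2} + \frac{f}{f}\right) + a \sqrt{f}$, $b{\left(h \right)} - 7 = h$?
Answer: $-254430 + 11880 i \approx -2.5443 \cdot 10^{5} + 11880.0 i$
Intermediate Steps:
$b{\left(h \right)} = 7 + h$
$r = -16$ ($r = \left(-3 - 1\right) \left(7 - 3\right) = \left(-4\right) 4 = -16$)
$m{\left(f \right)} = 5 - 15 \sqrt{f} + 5 f^{2}$ ($m{\left(f \right)} = 5 \left(\left(f^{2} + \frac{f}{f}\right) - 3 \sqrt{f}\right) = 5 \left(\left(f^{2} + 1\right) - 3 \sqrt{f}\right) = 5 \left(\left(1 + f^{2}\right) - 3 \sqrt{f}\right) = 5 \left(1 + f^{2} - 3 \sqrt{f}\right) = 5 - 15 \sqrt{f} + 5 f^{2}$)
$m{\left(r \right)} 11 \left(-18\right) = \left(5 - 15 \sqrt{-16} + 5 \left(-16\right)^{2}\right) 11 \left(-18\right) = \left(5 - 15 \cdot 4 i + 5 \cdot 256\right) 11 \left(-18\right) = \left(5 - 60 i + 1280\right) 11 \left(-18\right) = \left(1285 - 60 i\right) 11 \left(-18\right) = \left(14135 - 660 i\right) \left(-18\right) = -254430 + 11880 i$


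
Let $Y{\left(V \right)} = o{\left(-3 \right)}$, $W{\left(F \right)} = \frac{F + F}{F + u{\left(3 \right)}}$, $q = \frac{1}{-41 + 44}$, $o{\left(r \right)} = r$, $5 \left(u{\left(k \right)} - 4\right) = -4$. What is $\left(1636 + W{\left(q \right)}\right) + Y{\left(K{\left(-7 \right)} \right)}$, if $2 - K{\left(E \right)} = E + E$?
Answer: $\frac{86559}{53} \approx 1633.2$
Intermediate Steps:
$u{\left(k \right)} = \frac{16}{5}$ ($u{\left(k \right)} = 4 + \frac{1}{5} \left(-4\right) = 4 - \frac{4}{5} = \frac{16}{5}$)
$K{\left(E \right)} = 2 - 2 E$ ($K{\left(E \right)} = 2 - \left(E + E\right) = 2 - 2 E$)
$q = \frac{1}{3} \approx 0.33333$
$W{\left(F \right)} = \frac{2 F}{\frac{16}{5} + F}$ ($W{\left(F \right)} = \frac{F + F}{F + \frac{16}{5}} = \frac{2 F}{\frac{16}{5} + F}$)
$Y{\left(V \right)} = -3$
$\left(1636 + W{\left(q \right)}\right) + Y{\left(K{\left(-7 \right)} \right)} = \left(1636 + 10 \cdot \frac{1}{3} \frac{1}{16 + 5 \cdot \frac{1}{3}}\right) - 3 = \left(1636 + 10 \cdot \frac{1}{3} \frac{1}{16 + \frac{5}{3}}\right) - 3 = \left(1636 + 10 \cdot \frac{1}{3} \frac{1}{\frac{53}{3}}\right) - 3 = \left(1636 + 10 \cdot \frac{1}{3} \cdot \frac{3}{53}\right) - 3 = \left(1636 + \frac{10}{53}\right) - 3 = \frac{86718}{53} - 3 = \frac{86559}{53}$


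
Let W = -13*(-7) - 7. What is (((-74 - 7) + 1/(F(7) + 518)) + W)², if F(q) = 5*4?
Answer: 2608225/289444 ≈ 9.0112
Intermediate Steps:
F(q) = 20
W = 84 (W = 91 - 7 = 84)
(((-74 - 7) + 1/(F(7) + 518)) + W)² = (((-74 - 7) + 1/(20 + 518)) + 84)² = ((-81 + 1/538) + 84)² = (-43577/538 + 84)² = (1615/538)² = 2608225/289444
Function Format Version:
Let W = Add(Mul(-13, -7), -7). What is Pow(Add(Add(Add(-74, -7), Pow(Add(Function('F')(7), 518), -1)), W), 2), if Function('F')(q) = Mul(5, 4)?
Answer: Rational(2608225, 289444) ≈ 9.0112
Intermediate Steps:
Function('F')(q) = 20
W = 84 (W = Add(91, -7) = 84)
Pow(Add(Add(Add(-74, -7), Pow(Add(Function('F')(7), 518), -1)), W), 2) = Pow(Add(Add(Add(-74, -7), Pow(Add(20, 518), -1)), 84), 2) = Pow(Add(Add(-81, Pow(538, -1)), 84), 2) = Pow(Add(Add(-81, Rational(1, 538)), 84), 2) = Pow(Add(Rational(-43577, 538), 84), 2) = Pow(Rational(1615, 538), 2) = Rational(2608225, 289444)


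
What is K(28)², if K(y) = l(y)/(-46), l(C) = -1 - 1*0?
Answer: 1/2116 ≈ 0.00047259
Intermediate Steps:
l(C) = -1 (l(C) = -1 + 0 = -1)
K(y) = 1/46 (K(y) = -1/(-46) = -1*(-1/46) = 1/46)
K(28)² = (1/46)² = 1/2116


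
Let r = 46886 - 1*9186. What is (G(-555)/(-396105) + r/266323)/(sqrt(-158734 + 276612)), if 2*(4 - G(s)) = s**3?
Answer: -45499084665209*sqrt(117878)/24870341755192740 ≈ -0.62811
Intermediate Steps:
G(s) = 4 - s**3/2
r = 37700 (r = 46886 - 9186 = 37700)
(G(-555)/(-396105) + r/266323)/(sqrt(-158734 + 276612)) = ((4 - 1/2*(-555)**3)/(-396105) + 37700/266323)/(sqrt(-158734 + 276612)) = ((4 - 1/2*(-170953875))*(-1/396105) + 37700*(1/266323))/(sqrt(117878)) = ((4 + 170953875/2)*(-1/396105) + 37700/266323)*(sqrt(117878)/117878) = ((170953883/2)*(-1/396105) + 37700/266323)*(sqrt(117878)/117878) = (-170953883/792210 + 37700/266323)*(sqrt(117878)/117878) = -45499084665209*sqrt(117878)/24870341755192740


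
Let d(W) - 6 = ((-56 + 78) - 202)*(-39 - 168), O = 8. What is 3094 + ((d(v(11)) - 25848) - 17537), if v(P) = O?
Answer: -3025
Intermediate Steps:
v(P) = 8
d(W) = 37266 (d(W) = 6 + ((-56 + 78) - 202)*(-39 - 168) = 6 + (22 - 202)*(-207) = 6 - 180*(-207) = 6 + 37260 = 37266)
3094 + ((d(v(11)) - 25848) - 17537) = 3094 + ((37266 - 25848) - 17537) = 3094 + (11418 - 17537) = 3094 - 6119 = -3025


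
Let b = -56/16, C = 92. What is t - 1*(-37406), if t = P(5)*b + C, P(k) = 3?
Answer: 74975/2 ≈ 37488.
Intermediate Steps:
b = -7/2 (b = -56*1/16 = -7/2 ≈ -3.5000)
t = 163/2 (t = 3*(-7/2) + 92 = -21/2 + 92 = 163/2 ≈ 81.500)
t - 1*(-37406) = 163/2 - 1*(-37406) = 163/2 + 37406 = 74975/2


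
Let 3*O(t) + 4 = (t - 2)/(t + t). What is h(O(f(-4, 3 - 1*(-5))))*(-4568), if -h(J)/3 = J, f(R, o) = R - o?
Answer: -46822/3 ≈ -15607.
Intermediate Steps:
O(t) = -4/3 + (-2 + t)/(6*t) (O(t) = -4/3 + ((t - 2)/(t + t))/3 = -4/3 + ((-2 + t)/((2*t)))/3 = -4/3 + ((-2 + t)*(1/(2*t)))/3 = -4/3 + ((-2 + t)/(2*t))/3 = -4/3 + (-2 + t)/(6*t))
h(J) = -3*J
h(O(f(-4, 3 - 1*(-5))))*(-4568) = -(-2 - 7*(-4 - (3 - 1*(-5))))/(2*(-4 - (3 - 1*(-5))))*(-4568) = -(-2 - 7*(-4 - (3 + 5)))/(2*(-4 - (3 + 5)))*(-4568) = -(-2 - 7*(-4 - 1*8))/(2*(-4 - 1*8))*(-4568) = -(-2 - 7*(-4 - 8))/(2*(-4 - 8))*(-4568) = -(-2 - 7*(-12))/(2*(-12))*(-4568) = -(-1)*(-2 + 84)/(2*12)*(-4568) = -(-1)*82/(2*12)*(-4568) = -3*(-41/36)*(-4568) = (41/12)*(-4568) = -46822/3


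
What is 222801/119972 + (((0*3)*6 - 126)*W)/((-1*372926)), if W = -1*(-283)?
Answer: 43683123651/22370339036 ≈ 1.9527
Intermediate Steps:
W = 283
222801/119972 + (((0*3)*6 - 126)*W)/((-1*372926)) = 222801/119972 + (((0*3)*6 - 126)*283)/((-1*372926)) = 222801*(1/119972) + ((0*6 - 126)*283)/(-372926) = 222801/119972 + ((0 - 126)*283)*(-1/372926) = 222801/119972 - 126*283*(-1/372926) = 222801/119972 - 35658*(-1/372926) = 222801/119972 + 17829/186463 = 43683123651/22370339036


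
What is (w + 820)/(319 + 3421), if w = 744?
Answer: 23/55 ≈ 0.41818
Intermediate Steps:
(w + 820)/(319 + 3421) = (744 + 820)/(319 + 3421) = 1564/3740 = 1564*(1/3740) = 23/55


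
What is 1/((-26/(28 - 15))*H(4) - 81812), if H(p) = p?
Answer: -1/81820 ≈ -1.2222e-5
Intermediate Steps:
1/((-26/(28 - 15))*H(4) - 81812) = 1/((-26/(28 - 15))*4 - 81812) = 1/((-26/13)*4 - 81812) = 1/(((1/13)*(-26))*4 - 81812) = 1/(-2*4 - 81812) = 1/(-8 - 81812) = 1/(-81820) = -1/81820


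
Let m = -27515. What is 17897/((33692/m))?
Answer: -492435955/33692 ≈ -14616.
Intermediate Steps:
17897/((33692/m)) = 17897/((33692/(-27515))) = 17897/((33692*(-1/27515))) = 17897/(-33692/27515) = 17897*(-27515/33692) = -492435955/33692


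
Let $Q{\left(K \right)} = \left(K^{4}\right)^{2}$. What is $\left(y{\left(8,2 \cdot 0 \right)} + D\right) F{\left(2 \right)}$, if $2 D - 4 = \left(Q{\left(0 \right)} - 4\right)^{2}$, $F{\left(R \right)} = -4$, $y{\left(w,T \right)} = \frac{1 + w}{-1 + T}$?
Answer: $-4$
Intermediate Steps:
$Q{\left(K \right)} = K^{8}$
$y{\left(w,T \right)} = \frac{1 + w}{-1 + T}$
$D = 10$ ($D = 2 + \frac{\left(0^{8} - 4\right)^{2}}{2} = 2 + \frac{\left(0 - 4\right)^{2}}{2} = 2 + \frac{\left(-4\right)^{2}}{2} = 2 + \frac{1}{2} \cdot 16 = 2 + 8 = 10$)
$\left(y{\left(8,2 \cdot 0 \right)} + D\right) F{\left(2 \right)} = \left(\frac{1 + 8}{-1 + 2 \cdot 0} + 10\right) \left(-4\right) = \left(\frac{1}{-1 + 0} \cdot 9 + 10\right) \left(-4\right) = \left(\frac{1}{-1} \cdot 9 + 10\right) \left(-4\right) = \left(\left(-1\right) 9 + 10\right) \left(-4\right) = \left(-9 + 10\right) \left(-4\right) = 1 \left(-4\right) = -4$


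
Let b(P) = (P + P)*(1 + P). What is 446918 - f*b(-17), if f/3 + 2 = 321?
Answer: -73690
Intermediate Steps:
f = 957 (f = -6 + 3*321 = -6 + 963 = 957)
b(P) = 2*P*(1 + P) (b(P) = (2*P)*(1 + P) = 2*P*(1 + P))
446918 - f*b(-17) = 446918 - 957*2*(-17)*(1 - 17) = 446918 - 957*2*(-17)*(-16) = 446918 - 957*544 = 446918 - 1*520608 = 446918 - 520608 = -73690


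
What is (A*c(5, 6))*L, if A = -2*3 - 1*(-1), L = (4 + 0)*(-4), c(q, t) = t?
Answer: 480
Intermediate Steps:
L = -16 (L = 4*(-4) = -16)
A = -5 (A = -6 + 1 = -5)
(A*c(5, 6))*L = -5*6*(-16) = -30*(-16) = 480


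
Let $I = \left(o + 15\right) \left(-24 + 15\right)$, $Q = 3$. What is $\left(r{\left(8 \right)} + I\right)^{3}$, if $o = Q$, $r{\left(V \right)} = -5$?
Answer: $-4657463$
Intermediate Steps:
$o = 3$
$I = -162$ ($I = \left(3 + 15\right) \left(-24 + 15\right) = 18 \left(-9\right) = -162$)
$\left(r{\left(8 \right)} + I\right)^{3} = \left(-5 - 162\right)^{3} = \left(-167\right)^{3} = -4657463$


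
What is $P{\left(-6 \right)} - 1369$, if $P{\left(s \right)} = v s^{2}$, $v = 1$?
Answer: $-1333$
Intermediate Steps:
$P{\left(s \right)} = s^{2}$ ($P{\left(s \right)} = 1 s^{2} = s^{2}$)
$P{\left(-6 \right)} - 1369 = \left(-6\right)^{2} - 1369 = 36 - 1369 = -1333$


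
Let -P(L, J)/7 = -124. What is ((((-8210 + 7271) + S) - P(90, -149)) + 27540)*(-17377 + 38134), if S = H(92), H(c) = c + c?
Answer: 537959169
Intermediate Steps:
H(c) = 2*c
P(L, J) = 868 (P(L, J) = -7*(-124) = 868)
S = 184 (S = 2*92 = 184)
((((-8210 + 7271) + S) - P(90, -149)) + 27540)*(-17377 + 38134) = ((((-8210 + 7271) + 184) - 1*868) + 27540)*(-17377 + 38134) = (((-939 + 184) - 868) + 27540)*20757 = ((-755 - 868) + 27540)*20757 = (-1623 + 27540)*20757 = 25917*20757 = 537959169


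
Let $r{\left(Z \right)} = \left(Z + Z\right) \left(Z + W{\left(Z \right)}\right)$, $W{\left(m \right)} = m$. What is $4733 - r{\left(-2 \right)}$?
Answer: $4717$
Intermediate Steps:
$r{\left(Z \right)} = 4 Z^{2}$ ($r{\left(Z \right)} = \left(Z + Z\right) \left(Z + Z\right) = 2 Z 2 Z = 4 Z^{2}$)
$4733 - r{\left(-2 \right)} = 4733 - 4 \left(-2\right)^{2} = 4733 - 4 \cdot 4 = 4733 - 16 = 4717$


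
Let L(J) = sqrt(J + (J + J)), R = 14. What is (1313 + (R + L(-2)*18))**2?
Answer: 1758985 + 47772*I*sqrt(6) ≈ 1.759e+6 + 1.1702e+5*I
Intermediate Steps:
L(J) = sqrt(3)*sqrt(J) (L(J) = sqrt(J + 2*J) = sqrt(3*J) = sqrt(3)*sqrt(J))
(1313 + (R + L(-2)*18))**2 = (1313 + (14 + (sqrt(3)*sqrt(-2))*18))**2 = (1313 + (14 + (sqrt(3)*(I*sqrt(2)))*18))**2 = (1313 + (14 + (I*sqrt(6))*18))**2 = (1313 + (14 + 18*I*sqrt(6)))**2 = (1327 + 18*I*sqrt(6))**2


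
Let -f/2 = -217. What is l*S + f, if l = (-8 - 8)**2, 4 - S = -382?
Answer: 99250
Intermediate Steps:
S = 386 (S = 4 - 1*(-382) = 4 + 382 = 386)
l = 256 (l = (-16)**2 = 256)
f = 434 (f = -2*(-217) = 434)
l*S + f = 256*386 + 434 = 98816 + 434 = 99250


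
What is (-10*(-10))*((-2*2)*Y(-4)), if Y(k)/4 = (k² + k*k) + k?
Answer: -44800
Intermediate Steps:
Y(k) = 4*k + 8*k² (Y(k) = 4*((k² + k*k) + k) = 4*((k² + k²) + k) = 4*(2*k² + k) = 4*(k + 2*k²) = 4*k + 8*k²)
(-10*(-10))*((-2*2)*Y(-4)) = (-10*(-10))*((-2*2)*(4*(-4)*(1 + 2*(-4)))) = 100*(-16*(-4)*(1 - 8)) = 100*(-16*(-4)*(-7)) = 100*(-4*112) = 100*(-448) = -44800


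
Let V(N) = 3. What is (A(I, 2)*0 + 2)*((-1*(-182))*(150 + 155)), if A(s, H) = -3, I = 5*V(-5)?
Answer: 111020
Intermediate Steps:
I = 15 (I = 5*3 = 15)
(A(I, 2)*0 + 2)*((-1*(-182))*(150 + 155)) = (-3*0 + 2)*((-1*(-182))*(150 + 155)) = (0 + 2)*(182*305) = 2*55510 = 111020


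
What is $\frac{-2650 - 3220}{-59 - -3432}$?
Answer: $- \frac{5870}{3373} \approx -1.7403$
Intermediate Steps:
$\frac{-2650 - 3220}{-59 - -3432} = - \frac{5870}{-59 + 3432} = - \frac{5870}{3373}$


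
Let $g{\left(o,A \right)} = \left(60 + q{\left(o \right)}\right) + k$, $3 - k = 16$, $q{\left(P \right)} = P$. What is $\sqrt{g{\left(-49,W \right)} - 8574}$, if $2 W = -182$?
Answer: $8 i \sqrt{134} \approx 92.607 i$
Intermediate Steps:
$W = -91$ ($W = \frac{1}{2} \left(-182\right) = -91$)
$k = -13$ ($k = 3 - 16 = -13$)
$g{\left(o,A \right)} = 47 + o$ ($g{\left(o,A \right)} = \left(60 + o\right) - 13 = 47 + o$)
$\sqrt{g{\left(-49,W \right)} - 8574} = \sqrt{\left(47 - 49\right) - 8574} = \sqrt{-2 - 8574} = \sqrt{-8576} = 8 i \sqrt{134}$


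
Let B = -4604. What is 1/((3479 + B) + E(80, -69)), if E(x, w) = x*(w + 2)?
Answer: -1/6485 ≈ -0.00015420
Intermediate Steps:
E(x, w) = x*(2 + w)
1/((3479 + B) + E(80, -69)) = 1/((3479 - 4604) + 80*(2 - 69)) = 1/(-1125 + 80*(-67)) = 1/(-1125 - 5360) = 1/(-6485) = -1/6485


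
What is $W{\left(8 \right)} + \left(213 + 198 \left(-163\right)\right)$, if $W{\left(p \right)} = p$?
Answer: $-32053$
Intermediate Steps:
$W{\left(8 \right)} + \left(213 + 198 \left(-163\right)\right) = 8 + \left(213 + 198 \left(-163\right)\right) = 8 + \left(213 - 32274\right) = 8 - 32061 = -32053$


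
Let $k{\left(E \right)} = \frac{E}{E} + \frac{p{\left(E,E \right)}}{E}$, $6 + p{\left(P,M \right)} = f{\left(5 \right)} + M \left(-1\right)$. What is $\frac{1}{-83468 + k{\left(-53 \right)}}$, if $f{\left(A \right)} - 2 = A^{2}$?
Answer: $- \frac{53}{4423825} \approx -1.1981 \cdot 10^{-5}$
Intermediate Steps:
$f{\left(A \right)} = 2 + A^{2}$
$p{\left(P,M \right)} = 21 - M$ ($p{\left(P,M \right)} = -6 + \left(\left(2 + 5^{2}\right) + M \left(-1\right)\right) = -6 - \left(-27 + M\right) = 21 - M$)
$k{\left(E \right)} = 1 + \frac{21 - E}{E}$ ($k{\left(E \right)} = \frac{E}{E} + \frac{21 - E}{E} = 1 + \frac{21 - E}{E}$)
$\frac{1}{-83468 + k{\left(-53 \right)}} = \frac{1}{-83468 + \frac{21}{-53}} = \frac{1}{-83468 + 21 \left(- \frac{1}{53}\right)} = \frac{1}{-83468 - \frac{21}{53}} = \frac{1}{- \frac{4423825}{53}} = - \frac{53}{4423825}$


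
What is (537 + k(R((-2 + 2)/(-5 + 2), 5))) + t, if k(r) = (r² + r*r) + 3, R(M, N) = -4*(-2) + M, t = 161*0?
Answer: 668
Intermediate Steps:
t = 0
R(M, N) = 8 + M
k(r) = 3 + 2*r² (k(r) = (r² + r²) + 3 = 2*r² + 3 = 3 + 2*r²)
(537 + k(R((-2 + 2)/(-5 + 2), 5))) + t = (537 + (3 + 2*(8 + (-2 + 2)/(-5 + 2))²)) + 0 = (537 + (3 + 2*(8 + 0/(-3))²)) + 0 = (537 + (3 + 2*(8 + 0*(-⅓))²)) + 0 = (537 + (3 + 2*(8 + 0)²)) + 0 = (537 + (3 + 2*8²)) + 0 = (537 + (3 + 2*64)) + 0 = (537 + (3 + 128)) + 0 = (537 + 131) + 0 = 668 + 0 = 668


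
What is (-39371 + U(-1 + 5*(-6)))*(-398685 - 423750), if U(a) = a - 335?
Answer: 32681099595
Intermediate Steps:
U(a) = -335 + a
(-39371 + U(-1 + 5*(-6)))*(-398685 - 423750) = (-39371 + (-335 + (-1 + 5*(-6))))*(-398685 - 423750) = (-39371 + (-335 + (-1 - 30)))*(-822435) = (-39371 + (-335 - 31))*(-822435) = (-39371 - 366)*(-822435) = -39737*(-822435) = 32681099595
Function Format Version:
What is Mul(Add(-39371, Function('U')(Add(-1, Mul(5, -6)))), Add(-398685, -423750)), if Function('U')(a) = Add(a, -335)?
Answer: 32681099595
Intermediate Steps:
Function('U')(a) = Add(-335, a)
Mul(Add(-39371, Function('U')(Add(-1, Mul(5, -6)))), Add(-398685, -423750)) = Mul(Add(-39371, Add(-335, Add(-1, Mul(5, -6)))), Add(-398685, -423750)) = Mul(Add(-39371, Add(-335, Add(-1, -30))), -822435) = Mul(Add(-39371, Add(-335, -31)), -822435) = Mul(Add(-39371, -366), -822435) = Mul(-39737, -822435) = 32681099595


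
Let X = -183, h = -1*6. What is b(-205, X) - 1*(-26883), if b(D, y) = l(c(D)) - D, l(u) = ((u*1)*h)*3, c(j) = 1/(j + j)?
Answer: 5553049/205 ≈ 27088.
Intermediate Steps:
h = -6
c(j) = 1/(2*j)
l(u) = -18*u (l(u) = ((u*1)*(-6))*3 = (u*(-6))*3 = -6*u*3 = -18*u)
b(D, y) = -D - 9/D (b(D, y) = -9/D - D = -D - 9/D)
b(-205, X) - 1*(-26883) = (-1*(-205) - 9/(-205)) - 1*(-26883) = (205 - 9*(-1/205)) + 26883 = (205 + 9/205) + 26883 = 42034/205 + 26883 = 5553049/205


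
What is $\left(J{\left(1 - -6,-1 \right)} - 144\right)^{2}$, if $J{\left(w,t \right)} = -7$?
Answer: $22801$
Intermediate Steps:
$\left(J{\left(1 - -6,-1 \right)} - 144\right)^{2} = \left(-7 - 144\right)^{2} = \left(-151\right)^{2} = 22801$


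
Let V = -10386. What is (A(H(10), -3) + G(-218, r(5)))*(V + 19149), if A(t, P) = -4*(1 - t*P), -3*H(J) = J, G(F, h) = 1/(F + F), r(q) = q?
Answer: 137535285/436 ≈ 3.1545e+5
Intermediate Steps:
G(F, h) = 1/(2*F)
H(J) = -J/3
A(t, P) = -4 + 4*P*t (A(t, P) = -4*(1 - P*t) = -4 + 4*P*t)
(A(H(10), -3) + G(-218, r(5)))*(V + 19149) = ((-4 + 4*(-3)*(-⅓*10)) + (½)/(-218))*(-10386 + 19149) = ((-4 + 4*(-3)*(-10/3)) + (½)*(-1/218))*8763 = ((-4 + 40) - 1/436)*8763 = (36 - 1/436)*8763 = (15695/436)*8763 = 137535285/436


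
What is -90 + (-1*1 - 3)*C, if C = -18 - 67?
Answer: 250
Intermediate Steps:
C = -85
-90 + (-1*1 - 3)*C = -90 + (-1*1 - 3)*(-85) = -90 + (-1 - 3)*(-85) = -90 - 4*(-85) = -90 + 340 = 250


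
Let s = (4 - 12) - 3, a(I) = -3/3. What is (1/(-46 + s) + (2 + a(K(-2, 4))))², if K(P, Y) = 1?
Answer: 3136/3249 ≈ 0.96522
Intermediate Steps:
a(I) = -1 (a(I) = -3*⅓ = -1)
s = -11 (s = -8 - 3 = -11)
(1/(-46 + s) + (2 + a(K(-2, 4))))² = (1/(-46 - 11) + (2 - 1))² = (1/(-57) + 1)² = (-1/57 + 1)² = (56/57)² = 3136/3249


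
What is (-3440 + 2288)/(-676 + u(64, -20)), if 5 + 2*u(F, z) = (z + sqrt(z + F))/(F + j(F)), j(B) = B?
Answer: 12807733248/7544312153 + 147456*sqrt(11)/7544312153 ≈ 1.6977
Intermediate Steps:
u(F, z) = -5/2 + (z + sqrt(F + z))/(4*F) (u(F, z) = -5/2 + ((z + sqrt(z + F))/(F + F))/2 = -5/2 + ((z + sqrt(F + z))/((2*F)))/2 = -5/2 + ((z + sqrt(F + z))*(1/(2*F)))/2 = -5/2 + ((z + sqrt(F + z))/(2*F))/2 = -5/2 + (z + sqrt(F + z))/(4*F))
(-3440 + 2288)/(-676 + u(64, -20)) = (-3440 + 2288)/(-676 + (1/4)*(-20 + sqrt(64 - 20) - 10*64)/64) = -1152/(-676 + (1/4)*(1/64)*(-20 + sqrt(44) - 640)) = -1152/(-676 + (1/4)*(1/64)*(-20 + 2*sqrt(11) - 640)) = -1152/(-676 + (1/4)*(1/64)*(-660 + 2*sqrt(11))) = -1152/(-676 + (-165/64 + sqrt(11)/128)) = -1152/(-43429/64 + sqrt(11)/128)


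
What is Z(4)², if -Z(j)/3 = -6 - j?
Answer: 900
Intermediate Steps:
Z(j) = 18 + 3*j (Z(j) = -3*(-6 - j) = 18 + 3*j)
Z(4)² = (18 + 3*4)² = (18 + 12)² = 30² = 900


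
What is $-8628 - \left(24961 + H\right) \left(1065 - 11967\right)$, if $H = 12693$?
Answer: $410495280$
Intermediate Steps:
$-8628 - \left(24961 + H\right) \left(1065 - 11967\right) = -8628 - \left(24961 + 12693\right) \left(1065 - 11967\right) = -8628 - 37654 \left(-10902\right) = -8628 - -410503908 = -8628 + 410503908 = 410495280$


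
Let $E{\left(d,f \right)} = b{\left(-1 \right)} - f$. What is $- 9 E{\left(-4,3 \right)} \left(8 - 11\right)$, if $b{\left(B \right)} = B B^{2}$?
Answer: $-108$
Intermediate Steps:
$b{\left(B \right)} = B^{3}$
$E{\left(d,f \right)} = -1 - f$ ($E{\left(d,f \right)} = \left(-1\right)^{3} - f = -1 - f$)
$- 9 E{\left(-4,3 \right)} \left(8 - 11\right) = - 9 \left(-1 - 3\right) \left(8 - 11\right) = \left(-9\right) \left(-4\right) \left(-3\right) = 36 \left(-3\right) = -108$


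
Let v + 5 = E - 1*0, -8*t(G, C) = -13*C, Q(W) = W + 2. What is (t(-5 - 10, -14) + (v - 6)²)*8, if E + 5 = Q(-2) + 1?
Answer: 1618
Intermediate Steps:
Q(W) = 2 + W
E = -4 (E = -5 + ((2 - 2) + 1) = -5 + (0 + 1) = -5 + 1 = -4)
t(G, C) = 13*C/8 (t(G, C) = -(-13)*C/8 = 13*C/8)
v = -9 (v = -5 + (-4 - 1*0) = -5 + (-4 + 0) = -5 - 4 = -9)
(t(-5 - 10, -14) + (v - 6)²)*8 = ((13/8)*(-14) + (-9 - 6)²)*8 = (-91/4 + (-15)²)*8 = (-91/4 + 225)*8 = (809/4)*8 = 1618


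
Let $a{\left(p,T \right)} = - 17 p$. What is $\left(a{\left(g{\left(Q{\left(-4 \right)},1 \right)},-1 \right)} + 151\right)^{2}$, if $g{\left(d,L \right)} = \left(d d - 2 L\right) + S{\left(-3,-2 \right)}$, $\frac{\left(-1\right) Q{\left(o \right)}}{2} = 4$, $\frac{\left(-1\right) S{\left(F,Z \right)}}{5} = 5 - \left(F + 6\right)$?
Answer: $537289$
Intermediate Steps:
$S{\left(F,Z \right)} = 5 + 5 F$ ($S{\left(F,Z \right)} = - 5 \left(5 - \left(F + 6\right)\right) = - 5 \left(5 - \left(6 + F\right)\right) = - 5 \left(-1 - F\right) = 5 + 5 F$)
$Q{\left(o \right)} = -8$ ($Q{\left(o \right)} = \left(-2\right) 4 = -8$)
$g{\left(d,L \right)} = -10 + d^{2} - 2 L$ ($g{\left(d,L \right)} = \left(d d - 2 L\right) + \left(5 + 5 \left(-3\right)\right) = \left(d^{2} - 2 L\right) + \left(5 - 15\right) = \left(d^{2} - 2 L\right) - 10 = -10 + d^{2} - 2 L$)
$\left(a{\left(g{\left(Q{\left(-4 \right)},1 \right)},-1 \right)} + 151\right)^{2} = \left(- 17 \left(-10 + \left(-8\right)^{2} - 2\right) + 151\right)^{2} = \left(- 17 \left(-10 + 64 - 2\right) + 151\right)^{2} = \left(\left(-17\right) 52 + 151\right)^{2} = \left(-884 + 151\right)^{2} = \left(-733\right)^{2} = 537289$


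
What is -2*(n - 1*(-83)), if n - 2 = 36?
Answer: -242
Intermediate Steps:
n = 38 (n = 2 + 36 = 38)
-2*(n - 1*(-83)) = -2*(38 - 1*(-83)) = -2*(38 + 83) = -2*121 = -242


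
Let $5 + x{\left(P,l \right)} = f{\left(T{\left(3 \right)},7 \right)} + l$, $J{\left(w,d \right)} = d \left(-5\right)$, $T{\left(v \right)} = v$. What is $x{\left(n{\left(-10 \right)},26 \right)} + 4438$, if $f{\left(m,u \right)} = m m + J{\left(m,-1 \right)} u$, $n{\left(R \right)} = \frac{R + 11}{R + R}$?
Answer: $4503$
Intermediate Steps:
$n{\left(R \right)} = \frac{11 + R}{2 R}$
$J{\left(w,d \right)} = - 5 d$
$f{\left(m,u \right)} = m^{2} + 5 u$ ($f{\left(m,u \right)} = m m + \left(-5\right) \left(-1\right) u = m^{2} + 5 u$)
$x{\left(P,l \right)} = 39 + l$ ($x{\left(P,l \right)} = -5 + \left(\left(3^{2} + 5 \cdot 7\right) + l\right) = -5 + \left(\left(9 + 35\right) + l\right) = -5 + \left(44 + l\right) = 39 + l$)
$x{\left(n{\left(-10 \right)},26 \right)} + 4438 = \left(39 + 26\right) + 4438 = 65 + 4438 = 4503$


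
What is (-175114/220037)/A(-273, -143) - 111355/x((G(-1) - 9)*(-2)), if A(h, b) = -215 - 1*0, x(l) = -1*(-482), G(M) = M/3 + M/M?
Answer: -5267892924077/22802434310 ≈ -231.02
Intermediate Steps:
G(M) = 1 + M/3 (G(M) = M*(⅓) + 1 = M/3 + 1 = 1 + M/3)
x(l) = 482
A(h, b) = -215 (A(h, b) = -215 + 0 = -215)
(-175114/220037)/A(-273, -143) - 111355/x((G(-1) - 9)*(-2)) = -175114/220037/(-215) - 111355/482 = -175114*1/220037*(-1/215) - 111355*1/482 = -175114/220037*(-1/215) - 111355/482 = 175114/47307955 - 111355/482 = -5267892924077/22802434310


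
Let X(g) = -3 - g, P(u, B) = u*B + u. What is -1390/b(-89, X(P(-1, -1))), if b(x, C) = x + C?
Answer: 695/46 ≈ 15.109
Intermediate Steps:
P(u, B) = u + B*u (P(u, B) = B*u + u = u + B*u)
b(x, C) = C + x
-1390/b(-89, X(P(-1, -1))) = -1390/((-3 - (-1)*(1 - 1)) - 89) = -1390/((-3 - (-1)*0) - 89) = -1390/((-3 - 1*0) - 89) = -1390/((-3 + 0) - 89) = -1390/(-3 - 89) = -1390/(-92) = -1390*(-1/92) = 695/46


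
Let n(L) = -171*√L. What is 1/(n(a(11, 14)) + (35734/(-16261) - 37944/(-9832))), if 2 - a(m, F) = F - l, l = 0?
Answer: 663670936203653/140144206785880400581 + 136591719258309462*I*√3/140144206785880400581 ≈ 4.7356e-6 + 0.0016881*I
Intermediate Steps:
a(m, F) = 2 - F (a(m, F) = 2 - (F - 1*0) = 2 - (F + 0) = 2 - F)
1/(n(a(11, 14)) + (35734/(-16261) - 37944/(-9832))) = 1/(-171*√(2 - 1*14) + (35734/(-16261) - 37944/(-9832))) = 1/(-171*√(2 - 14) + (35734*(-1/16261) - 37944*(-1/9832))) = 1/(-342*I*√3 + (-35734/16261 + 4743/1229)) = 1/(-342*I*√3 + 33208837/19984769) = 1/(33208837/19984769 - 342*I*√3)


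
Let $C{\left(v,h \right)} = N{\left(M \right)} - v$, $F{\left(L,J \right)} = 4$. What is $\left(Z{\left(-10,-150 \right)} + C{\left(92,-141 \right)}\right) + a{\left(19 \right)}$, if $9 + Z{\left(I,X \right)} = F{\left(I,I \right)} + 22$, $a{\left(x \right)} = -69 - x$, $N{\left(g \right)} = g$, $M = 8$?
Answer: $-155$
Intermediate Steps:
$Z{\left(I,X \right)} = 17$ ($Z{\left(I,X \right)} = -9 + \left(4 + 22\right) = -9 + 26 = 17$)
$C{\left(v,h \right)} = 8 - v$
$\left(Z{\left(-10,-150 \right)} + C{\left(92,-141 \right)}\right) + a{\left(19 \right)} = \left(17 + \left(8 - 92\right)\right) - 88 = \left(17 - 84\right) - 88 = -67 - 88 = -155$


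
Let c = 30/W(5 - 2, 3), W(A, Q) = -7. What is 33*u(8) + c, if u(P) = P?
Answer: 1818/7 ≈ 259.71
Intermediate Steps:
c = -30/7 (c = 30/(-7) = 30*(-⅐) = -30/7 ≈ -4.2857)
33*u(8) + c = 33*8 - 30/7 = 264 - 30/7 = 1818/7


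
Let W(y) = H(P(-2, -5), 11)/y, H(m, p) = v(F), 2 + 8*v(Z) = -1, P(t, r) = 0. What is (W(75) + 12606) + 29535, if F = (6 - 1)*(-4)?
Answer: 8428199/200 ≈ 42141.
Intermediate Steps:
F = -20 (F = 5*(-4) = -20)
v(Z) = -3/8 (v(Z) = -¼ + (⅛)*(-1) = -¼ - ⅛ = -3/8)
H(m, p) = -3/8
W(y) = -3/(8*y)
(W(75) + 12606) + 29535 = (-3/8/75 + 12606) + 29535 = (-3/8*1/75 + 12606) + 29535 = (-1/200 + 12606) + 29535 = 2521199/200 + 29535 = 8428199/200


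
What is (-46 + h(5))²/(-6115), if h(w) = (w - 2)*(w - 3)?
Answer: -320/1223 ≈ -0.26165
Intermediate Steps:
h(w) = (-3 + w)*(-2 + w) (h(w) = (-2 + w)*(-3 + w) = (-3 + w)*(-2 + w))
(-46 + h(5))²/(-6115) = (-46 + (6 + 5² - 5*5))²/(-6115) = (-46 + (6 + 25 - 25))²*(-1/6115) = (-46 + 6)²*(-1/6115) = (-40)²*(-1/6115) = 1600*(-1/6115) = -320/1223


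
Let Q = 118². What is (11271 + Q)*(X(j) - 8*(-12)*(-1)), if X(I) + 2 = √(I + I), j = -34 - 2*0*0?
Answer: -2469110 + 50390*I*√17 ≈ -2.4691e+6 + 2.0776e+5*I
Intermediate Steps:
j = -34 (j = -34 + 0*0 = -34 + 0 = -34)
X(I) = -2 + √2*√I (X(I) = -2 + √(I + I) = -2 + √(2*I) = -2 + √2*√I)
Q = 13924
(11271 + Q)*(X(j) - 8*(-12)*(-1)) = (11271 + 13924)*((-2 + √2*√(-34)) - 8*(-12)*(-1)) = 25195*((-2 + √2*(I*√34)) + 96*(-1)) = 25195*((-2 + 2*I*√17) - 96) = 25195*(-98 + 2*I*√17) = -2469110 + 50390*I*√17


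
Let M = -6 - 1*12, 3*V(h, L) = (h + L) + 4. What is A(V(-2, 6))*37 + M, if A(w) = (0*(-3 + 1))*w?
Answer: -18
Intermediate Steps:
V(h, L) = 4/3 + L/3 + h/3 (V(h, L) = ((h + L) + 4)/3 = ((L + h) + 4)/3 = (4 + L + h)/3 = 4/3 + L/3 + h/3)
M = -18 (M = -6 - 12 = -18)
A(w) = 0 (A(w) = (0*(-2))*w = 0*w = 0)
A(V(-2, 6))*37 + M = 0*37 - 18 = 0 - 18 = -18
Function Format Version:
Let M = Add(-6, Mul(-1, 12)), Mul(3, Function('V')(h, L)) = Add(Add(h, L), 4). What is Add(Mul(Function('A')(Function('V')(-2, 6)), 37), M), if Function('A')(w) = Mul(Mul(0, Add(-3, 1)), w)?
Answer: -18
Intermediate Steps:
Function('V')(h, L) = Add(Rational(4, 3), Mul(Rational(1, 3), L), Mul(Rational(1, 3), h)) (Function('V')(h, L) = Mul(Rational(1, 3), Add(Add(h, L), 4)) = Mul(Rational(1, 3), Add(Add(L, h), 4)) = Mul(Rational(1, 3), Add(4, L, h)) = Add(Rational(4, 3), Mul(Rational(1, 3), L), Mul(Rational(1, 3), h)))
M = -18 (M = Add(-6, -12) = -18)
Function('A')(w) = 0 (Function('A')(w) = Mul(Mul(0, -2), w) = Mul(0, w) = 0)
Add(Mul(Function('A')(Function('V')(-2, 6)), 37), M) = Add(Mul(0, 37), -18) = Add(0, -18) = -18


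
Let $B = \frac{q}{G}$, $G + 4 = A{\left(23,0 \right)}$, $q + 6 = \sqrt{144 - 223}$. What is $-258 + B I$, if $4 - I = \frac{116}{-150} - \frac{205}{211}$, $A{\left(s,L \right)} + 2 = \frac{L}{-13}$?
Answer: $- \frac{3991937}{15825} - \frac{90913 i \sqrt{79}}{94950} \approx -252.26 - 8.5103 i$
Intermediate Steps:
$q = -6 + i \sqrt{79}$ ($q = -6 + \sqrt{144 - 223} = -6 + \sqrt{-79} = -6 + i \sqrt{79} \approx -6.0 + 8.8882 i$)
$A{\left(s,L \right)} = -2 - \frac{L}{13}$ ($A{\left(s,L \right)} = -2 + \frac{L}{-13} = -2 + L \left(- \frac{1}{13}\right) = -2 - \frac{L}{13}$)
$G = -6$ ($G = -4 - 2 = -6$)
$B = 1 - \frac{i \sqrt{79}}{6}$ ($B = \frac{-6 + i \sqrt{79}}{-6} = \left(-6 + i \sqrt{79}\right) \left(- \frac{1}{6}\right) = 1 - \frac{i \sqrt{79}}{6} \approx 1.0 - 1.4814 i$)
$I = \frac{90913}{15825}$ ($I = 4 - \left(\frac{116}{-150} - \frac{205}{211}\right) = 4 - \left(116 \left(- \frac{1}{150}\right) - \frac{205}{211}\right) = 4 - \left(- \frac{58}{75} - \frac{205}{211}\right) = 4 - - \frac{27613}{15825} = 4 + \frac{27613}{15825} = \frac{90913}{15825} \approx 5.7449$)
$-258 + B I = -258 + \left(1 - \frac{i \sqrt{79}}{6}\right) \frac{90913}{15825} = -258 + \left(\frac{90913}{15825} - \frac{90913 i \sqrt{79}}{94950}\right) = - \frac{3991937}{15825} - \frac{90913 i \sqrt{79}}{94950}$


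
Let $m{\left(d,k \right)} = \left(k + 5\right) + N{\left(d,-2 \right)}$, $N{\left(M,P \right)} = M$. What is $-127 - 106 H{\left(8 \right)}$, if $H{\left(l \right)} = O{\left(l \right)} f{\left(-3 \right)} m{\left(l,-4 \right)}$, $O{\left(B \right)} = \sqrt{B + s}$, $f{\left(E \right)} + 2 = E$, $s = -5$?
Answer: $-127 + 4770 \sqrt{3} \approx 8134.9$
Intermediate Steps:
$m{\left(d,k \right)} = 5 + d + k$ ($m{\left(d,k \right)} = \left(k + 5\right) + d = \left(5 + k\right) + d = 5 + d + k$)
$f{\left(E \right)} = -2 + E$
$O{\left(B \right)} = \sqrt{-5 + B}$ ($O{\left(B \right)} = \sqrt{B - 5} = \sqrt{-5 + B}$)
$H{\left(l \right)} = - 5 \sqrt{-5 + l} \left(1 + l\right)$ ($H{\left(l \right)} = \sqrt{-5 + l} \left(-2 - 3\right) \left(5 + l - 4\right) = \sqrt{-5 + l} \left(-5\right) \left(1 + l\right) = - 5 \sqrt{-5 + l} \left(1 + l\right)$)
$-127 - 106 H{\left(8 \right)} = -127 - 106 \cdot 5 \sqrt{-5 + 8} \left(-1 - 8\right) = -127 - 106 \cdot 5 \sqrt{3} \left(-1 - 8\right) = -127 - 106 \cdot 5 \sqrt{3} \left(-9\right) = -127 - 106 \left(- 45 \sqrt{3}\right) = -127 + 4770 \sqrt{3}$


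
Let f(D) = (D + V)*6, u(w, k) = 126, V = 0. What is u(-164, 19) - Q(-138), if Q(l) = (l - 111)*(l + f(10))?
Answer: -19296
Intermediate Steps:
f(D) = 6*D (f(D) = (D + 0)*6 = D*6 = 6*D)
Q(l) = (-111 + l)*(60 + l) (Q(l) = (l - 111)*(l + 6*10) = (-111 + l)*(l + 60) = (-111 + l)*(60 + l))
u(-164, 19) - Q(-138) = 126 - (-6660 + (-138)² - 51*(-138)) = 126 - (-6660 + 19044 + 7038) = 126 - 1*19422 = 126 - 19422 = -19296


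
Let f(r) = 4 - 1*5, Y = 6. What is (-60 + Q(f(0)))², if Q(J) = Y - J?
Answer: 2809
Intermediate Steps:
f(r) = -1 (f(r) = 4 - 5 = -1)
Q(J) = 6 - J
(-60 + Q(f(0)))² = (-60 + (6 - 1*(-1)))² = (-60 + (6 + 1))² = (-60 + 7)² = (-53)² = 2809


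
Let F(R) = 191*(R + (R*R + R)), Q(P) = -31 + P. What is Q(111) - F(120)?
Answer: -2796160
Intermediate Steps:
F(R) = 191*R² + 382*R (F(R) = 191*(R + (R² + R)) = 191*(R + (R + R²)) = 191*(R² + 2*R) = 191*R² + 382*R)
Q(111) - F(120) = (-31 + 111) - 191*120*(2 + 120) = 80 - 191*120*122 = 80 - 1*2796240 = 80 - 2796240 = -2796160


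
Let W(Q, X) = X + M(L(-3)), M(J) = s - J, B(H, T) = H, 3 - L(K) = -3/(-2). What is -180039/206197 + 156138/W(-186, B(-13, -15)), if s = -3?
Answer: -64396675737/7216895 ≈ -8923.0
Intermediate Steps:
L(K) = 3/2 (L(K) = 3 - (-3)/(-2) = 3 - (-3)*(-1)/2 = 3 - 1*3/2 = 3 - 3/2 = 3/2)
M(J) = -3 - J
W(Q, X) = -9/2 + X (W(Q, X) = X + (-3 - 1*3/2) = X + (-3 - 3/2) = X - 9/2 = -9/2 + X)
-180039/206197 + 156138/W(-186, B(-13, -15)) = -180039/206197 + 156138/(-9/2 - 13) = -180039*1/206197 + 156138/(-35/2) = -180039/206197 + 156138*(-2/35) = -180039/206197 - 312276/35 = -64396675737/7216895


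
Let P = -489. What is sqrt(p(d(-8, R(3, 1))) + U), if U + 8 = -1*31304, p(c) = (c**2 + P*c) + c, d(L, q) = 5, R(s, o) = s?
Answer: I*sqrt(33727) ≈ 183.65*I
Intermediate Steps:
p(c) = c**2 - 488*c (p(c) = (c**2 - 489*c) + c = c**2 - 488*c)
U = -31312 (U = -8 - 1*31304 = -8 - 31304 = -31312)
sqrt(p(d(-8, R(3, 1))) + U) = sqrt(5*(-488 + 5) - 31312) = sqrt(5*(-483) - 31312) = sqrt(-2415 - 31312) = sqrt(-33727) = I*sqrt(33727)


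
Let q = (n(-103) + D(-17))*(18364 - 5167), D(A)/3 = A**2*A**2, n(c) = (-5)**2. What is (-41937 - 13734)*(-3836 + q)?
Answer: -184104331026000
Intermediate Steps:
n(c) = 25
D(A) = 3*A**4 (D(A) = 3*(A**2*A**2) = 3*A**4)
q = 3307009836 (q = (25 + 3*(-17)**4)*(18364 - 5167) = (25 + 3*83521)*13197 = (25 + 250563)*13197 = 250588*13197 = 3307009836)
(-41937 - 13734)*(-3836 + q) = (-41937 - 13734)*(-3836 + 3307009836) = -55671*3307006000 = -184104331026000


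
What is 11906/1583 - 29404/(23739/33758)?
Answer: -1571035190722/37578837 ≈ -41806.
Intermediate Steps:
11906/1583 - 29404/(23739/33758) = 11906*(1/1583) - 29404/(23739*(1/33758)) = 11906/1583 - 29404/23739/33758 = 11906/1583 - 29404*33758/23739 = 11906/1583 - 992620232/23739 = -1571035190722/37578837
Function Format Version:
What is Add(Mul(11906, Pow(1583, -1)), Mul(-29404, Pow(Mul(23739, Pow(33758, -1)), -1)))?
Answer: Rational(-1571035190722, 37578837) ≈ -41806.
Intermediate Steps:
Add(Mul(11906, Pow(1583, -1)), Mul(-29404, Pow(Mul(23739, Pow(33758, -1)), -1))) = Add(Mul(11906, Rational(1, 1583)), Mul(-29404, Pow(Mul(23739, Rational(1, 33758)), -1))) = Add(Rational(11906, 1583), Mul(-29404, Pow(Rational(23739, 33758), -1))) = Add(Rational(11906, 1583), Mul(-29404, Rational(33758, 23739))) = Add(Rational(11906, 1583), Rational(-992620232, 23739)) = Rational(-1571035190722, 37578837)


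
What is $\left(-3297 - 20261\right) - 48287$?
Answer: $-71845$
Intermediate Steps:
$\left(-3297 - 20261\right) - 48287 = -23558 - 48287 = -71845$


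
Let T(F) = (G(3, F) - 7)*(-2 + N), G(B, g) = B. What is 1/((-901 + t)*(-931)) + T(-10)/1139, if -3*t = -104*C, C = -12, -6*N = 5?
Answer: 272495/27383503 ≈ 0.0099511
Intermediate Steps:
N = -⅚ (N = -⅙*5 = -⅚ ≈ -0.83333)
t = -416 (t = -(-104)*(-12)/3 = -⅓*1248 = -416)
T(F) = 34/3 (T(F) = (3 - 7)*(-2 - ⅚) = -4*(-17/6) = 34/3)
1/((-901 + t)*(-931)) + T(-10)/1139 = 1/(-901 - 416*(-931)) + (34/3)/1139 = -1/931/(-1317) + (34/3)*(1/1139) = -1/1317*(-1/931) + 2/201 = 1/1226127 + 2/201 = 272495/27383503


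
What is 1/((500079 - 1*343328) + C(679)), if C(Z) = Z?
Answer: 1/157430 ≈ 6.3520e-6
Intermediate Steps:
1/((500079 - 1*343328) + C(679)) = 1/((500079 - 1*343328) + 679) = 1/((500079 - 343328) + 679) = 1/(156751 + 679) = 1/157430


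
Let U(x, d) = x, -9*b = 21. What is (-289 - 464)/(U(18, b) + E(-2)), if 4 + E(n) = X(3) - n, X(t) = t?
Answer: -753/19 ≈ -39.632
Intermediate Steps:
b = -7/3 (b = -1/9*21 = -7/3 ≈ -2.3333)
E(n) = -1 - n (E(n) = -4 + (3 - n) = -1 - n)
(-289 - 464)/(U(18, b) + E(-2)) = (-289 - 464)/(18 + (-1 - 1*(-2))) = -753/(18 + (-1 + 2)) = -753/(18 + 1) = -753/19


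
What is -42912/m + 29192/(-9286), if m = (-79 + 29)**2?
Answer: -58932604/2901875 ≈ -20.308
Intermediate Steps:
m = 2500 (m = (-50)**2 = 2500)
-42912/m + 29192/(-9286) = -42912/2500 + 29192/(-9286) = -42912*1/2500 + 29192*(-1/9286) = -10728/625 - 14596/4643 = -58932604/2901875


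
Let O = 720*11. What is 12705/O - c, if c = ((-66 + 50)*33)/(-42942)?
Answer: 546865/343536 ≈ 1.5919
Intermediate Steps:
O = 7920
c = 88/7157 (c = -16*33*(-1/42942) = -528*(-1/42942) = 88/7157 ≈ 0.012296)
12705/O - c = 12705/7920 - 1*88/7157 = 12705*(1/7920) - 88/7157 = 77/48 - 88/7157 = 546865/343536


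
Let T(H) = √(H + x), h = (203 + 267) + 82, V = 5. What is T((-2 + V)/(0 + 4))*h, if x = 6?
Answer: 828*√3 ≈ 1434.1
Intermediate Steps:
h = 552 (h = 470 + 82 = 552)
T(H) = √(6 + H) (T(H) = √(H + 6) = √(6 + H))
T((-2 + V)/(0 + 4))*h = √(6 + (-2 + 5)/(0 + 4))*552 = √(6 + 3/4)*552 = √(6 + 3*(¼))*552 = √(6 + ¾)*552 = √(27/4)*552 = (3*√3/2)*552 = 828*√3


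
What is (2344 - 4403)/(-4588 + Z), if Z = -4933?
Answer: 2059/9521 ≈ 0.21626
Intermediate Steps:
(2344 - 4403)/(-4588 + Z) = (2344 - 4403)/(-4588 - 4933) = -2059/(-9521) = -2059*(-1/9521) = 2059/9521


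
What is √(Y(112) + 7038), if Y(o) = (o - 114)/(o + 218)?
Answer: √191609385/165 ≈ 83.893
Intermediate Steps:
Y(o) = (-114 + o)/(218 + o)
√(Y(112) + 7038) = √((-114 + 112)/(218 + 112) + 7038) = √(-2/330 + 7038) = √((1/330)*(-2) + 7038) = √(-1/165 + 7038) = √(1161269/165) = √191609385/165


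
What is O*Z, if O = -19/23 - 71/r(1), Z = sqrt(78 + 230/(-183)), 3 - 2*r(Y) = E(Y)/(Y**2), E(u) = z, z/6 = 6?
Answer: 5278*sqrt(642513)/138897 ≈ 30.459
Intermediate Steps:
z = 36 (z = 6*6 = 36)
E(u) = 36
r(Y) = 3/2 - 18/Y**2 (r(Y) = 3/2 - 18/(Y**2) = 3/2 - 18/Y**2)
Z = 2*sqrt(642513)/183 (Z = sqrt(78 + 230*(-1/183)) = sqrt(78 - 230/183) = sqrt(14044/183) = 2*sqrt(642513)/183 ≈ 8.7603)
O = 2639/759 (O = -19/23 - 71/(3/2 - 18/1**2) = -19*1/23 - 71/(3/2 - 18*1) = -19/23 - 71/(3/2 - 18) = -19/23 - 71/(-33/2) = -19/23 - 71*(-2/33) = -19/23 + 142/33 = 2639/759 ≈ 3.4769)
O*Z = 2639*(2*sqrt(642513)/183)/759 = 5278*sqrt(642513)/138897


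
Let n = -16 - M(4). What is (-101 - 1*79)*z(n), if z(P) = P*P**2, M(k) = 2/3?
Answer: 2500000/3 ≈ 8.3333e+5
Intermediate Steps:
M(k) = 2/3 (M(k) = 2*(1/3) = 2/3)
n = -50/3 (n = -16 - 1*2/3 = -16 - 2/3 = -50/3 ≈ -16.667)
z(P) = P**3
(-101 - 1*79)*z(n) = (-101 - 1*79)*(-50/3)**3 = (-101 - 79)*(-125000/27) = -180*(-125000/27) = 2500000/3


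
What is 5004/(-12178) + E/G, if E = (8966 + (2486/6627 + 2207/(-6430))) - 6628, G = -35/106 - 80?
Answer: -32605334623775657/1104659862182175 ≈ -29.516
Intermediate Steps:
G = -8515/106 (G = (1/106)*(-35) - 80 = -35/106 - 80 = -8515/106 ≈ -80.330)
E = 99627303371/42611610 (E = (8966 + (2486*(1/6627) + 2207*(-1/6430))) - 6628 = (8966 + (2486/6627 - 2207/6430)) - 6628 = (8966 + 1359191/42611610) - 6628 = 382057054451/42611610 - 6628 = 99627303371/42611610 ≈ 2338.0)
5004/(-12178) + E/G = 5004/(-12178) + 99627303371/(42611610*(-8515/106)) = 5004*(-1/12178) + (99627303371/42611610)*(-106/8515) = -2502/6089 - 5280247078663/181418929575 = -32605334623775657/1104659862182175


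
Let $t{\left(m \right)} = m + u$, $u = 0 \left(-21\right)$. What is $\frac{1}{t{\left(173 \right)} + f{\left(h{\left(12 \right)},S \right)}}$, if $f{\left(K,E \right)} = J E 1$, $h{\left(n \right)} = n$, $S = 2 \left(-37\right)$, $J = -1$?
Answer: $\frac{1}{247} \approx 0.0040486$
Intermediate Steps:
$S = -74$
$f{\left(K,E \right)} = - E$ ($f{\left(K,E \right)} = - E 1 = - E$)
$u = 0$
$t{\left(m \right)} = m$ ($t{\left(m \right)} = m + 0 = m$)
$\frac{1}{t{\left(173 \right)} + f{\left(h{\left(12 \right)},S \right)}} = \frac{1}{173 - -74} = \frac{1}{173 + 74} = \frac{1}{247}$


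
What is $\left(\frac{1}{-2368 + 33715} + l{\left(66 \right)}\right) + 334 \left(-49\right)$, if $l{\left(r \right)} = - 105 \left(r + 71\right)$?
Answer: $- \frac{963951596}{31347} \approx -30751.0$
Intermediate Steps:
$l{\left(r \right)} = -7455 - 105 r$ ($l{\left(r \right)} = - 105 \left(71 + r\right) = -7455 - 105 r$)
$\left(\frac{1}{-2368 + 33715} + l{\left(66 \right)}\right) + 334 \left(-49\right) = \left(\frac{1}{-2368 + 33715} - 14385\right) + 334 \left(-49\right) = \left(\frac{1}{31347} - 14385\right) - 16366 = - \frac{450926594}{31347} - 16366 = - \frac{963951596}{31347}$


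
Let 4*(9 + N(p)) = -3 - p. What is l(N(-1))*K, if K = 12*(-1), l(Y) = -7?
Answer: 84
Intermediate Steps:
N(p) = -39/4 - p/4 (N(p) = -9 + (-3 - p)/4 = -9 + (-¾ - p/4) = -39/4 - p/4)
K = -12
l(N(-1))*K = -7*(-12) = 84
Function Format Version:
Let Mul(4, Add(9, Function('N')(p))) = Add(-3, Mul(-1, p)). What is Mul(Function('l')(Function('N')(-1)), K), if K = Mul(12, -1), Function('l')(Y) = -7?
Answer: 84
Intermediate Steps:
Function('N')(p) = Add(Rational(-39, 4), Mul(Rational(-1, 4), p)) (Function('N')(p) = Add(-9, Mul(Rational(1, 4), Add(-3, Mul(-1, p)))) = Add(-9, Add(Rational(-3, 4), Mul(Rational(-1, 4), p))) = Add(Rational(-39, 4), Mul(Rational(-1, 4), p)))
K = -12
Mul(Function('l')(Function('N')(-1)), K) = Mul(-7, -12) = 84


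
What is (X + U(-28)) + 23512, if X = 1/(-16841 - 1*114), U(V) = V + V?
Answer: 397696479/16955 ≈ 23456.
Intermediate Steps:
U(V) = 2*V
X = -1/16955 (X = 1/(-16841 - 114) = 1/(-16955) = -1/16955 ≈ -5.8980e-5)
(X + U(-28)) + 23512 = (-1/16955 + 2*(-28)) + 23512 = (-1/16955 - 56) + 23512 = -949481/16955 + 23512 = 397696479/16955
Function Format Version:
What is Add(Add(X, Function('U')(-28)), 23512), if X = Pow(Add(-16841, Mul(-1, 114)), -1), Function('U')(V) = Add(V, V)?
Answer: Rational(397696479, 16955) ≈ 23456.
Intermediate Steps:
Function('U')(V) = Mul(2, V)
X = Rational(-1, 16955) (X = Pow(Add(-16841, -114), -1) = Pow(-16955, -1) = Rational(-1, 16955) ≈ -5.8980e-5)
Add(Add(X, Function('U')(-28)), 23512) = Add(Add(Rational(-1, 16955), Mul(2, -28)), 23512) = Add(Add(Rational(-1, 16955), -56), 23512) = Add(Rational(-949481, 16955), 23512) = Rational(397696479, 16955)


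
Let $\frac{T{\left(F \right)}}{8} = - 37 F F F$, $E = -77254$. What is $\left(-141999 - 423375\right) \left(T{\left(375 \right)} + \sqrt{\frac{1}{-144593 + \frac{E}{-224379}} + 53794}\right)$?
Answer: $8825134781250000 - \frac{565374 \sqrt{4945647606938135617891}}{303210799} \approx 8.8251 \cdot 10^{15}$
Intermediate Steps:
$T{\left(F \right)} = - 296 F^{3}$ ($T{\left(F \right)} = 8 \left(- 37 F F F\right) = 8 \left(- 37 F F^{2}\right) = 8 \left(- 37 F^{3}\right) = - 296 F^{3}$)
$\left(-141999 - 423375\right) \left(T{\left(375 \right)} + \sqrt{\frac{1}{-144593 + \frac{E}{-224379}} + 53794}\right) = \left(-141999 - 423375\right) \left(- 296 \cdot 375^{3} + \sqrt{\frac{1}{-144593 - \frac{77254}{-224379}} + 53794}\right) = - 565374 \left(\left(-296\right) 52734375 + \sqrt{\frac{1}{-144593 - - \frac{722}{2097}} + 53794}\right) = - 565374 \left(-15609375000 + \sqrt{\frac{1}{-144593 + \frac{722}{2097}} + 53794}\right) = - 565374 \left(-15609375000 + \sqrt{\frac{1}{- \frac{303210799}{2097}} + 53794}\right) = - 565374 \left(-15609375000 + \sqrt{- \frac{2097}{303210799} + 53794}\right) = - 565374 \left(-15609375000 + \sqrt{\frac{16310921719309}{303210799}}\right) = - 565374 \left(-15609375000 + \frac{\sqrt{4945647606938135617891}}{303210799}\right) = 8825134781250000 - \frac{565374 \sqrt{4945647606938135617891}}{303210799}$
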